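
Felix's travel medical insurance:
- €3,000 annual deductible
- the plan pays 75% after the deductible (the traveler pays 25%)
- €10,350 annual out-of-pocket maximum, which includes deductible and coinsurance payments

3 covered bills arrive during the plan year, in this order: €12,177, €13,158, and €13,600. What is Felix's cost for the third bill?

€1,766.25

Bill 1, €12,177: deductible takes €3,000, €9,177 remains; coinsurance €9,177 × 25% = €2,294.25. Traveler owes €5,294.25 (running OOP €5,294.25).
Bill 2, €13,158: deductible already satisfied, so traveler's share is 25% × €13,158 = €3,289.50. Cost to traveler: €3,289.50. OOP to date €8,583.75.
Bill 3, €13,600: 25% coinsurance on €13,600 = €3,400. That would push OOP to €11,983.75, over the €10,350 cap, so traveler pays €10,350 − €8,583.75 = €1,766.25.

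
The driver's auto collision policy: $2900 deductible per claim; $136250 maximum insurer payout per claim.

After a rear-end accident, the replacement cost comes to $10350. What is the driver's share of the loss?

$2900

Less the $2900 deductible: $10350 − $2900 = $7450.
$7450 is within the $136250 limit, so the insurer pays $7450.
Out of pocket: $10350 − $7450 = $2900.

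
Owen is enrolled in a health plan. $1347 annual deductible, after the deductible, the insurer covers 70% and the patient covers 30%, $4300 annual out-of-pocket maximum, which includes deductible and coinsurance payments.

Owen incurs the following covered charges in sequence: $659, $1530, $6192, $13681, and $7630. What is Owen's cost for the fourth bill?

$842.80

Claim 1 ($659): all of it applies to the deductible. Patient pays $659; OOP now $659.
Claim 2 ($1530): $688 to deductible, leaving $842; 30% of $842 = $252.60. Cost to patient: $940.60. OOP to date $1599.60.
Claim 3 ($6192): deductible met; 30% of $6192 = $1857.60. Patient pays $1857.60; OOP now $3457.20.
Claim 4 ($13681): deductible met; 30% of $13681 = $4104.30. That would push OOP to $7561.50, over the $4300 cap, so patient pays $4300 − $3457.20 = $842.80.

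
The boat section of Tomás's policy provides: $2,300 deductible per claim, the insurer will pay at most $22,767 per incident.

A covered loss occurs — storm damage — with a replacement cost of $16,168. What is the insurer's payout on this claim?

Subtract the deductible: $16,168 − $2,300 = $13,868.
That's under the $22,767 cap, so the insurer reimburses the full $13,868.

$13,868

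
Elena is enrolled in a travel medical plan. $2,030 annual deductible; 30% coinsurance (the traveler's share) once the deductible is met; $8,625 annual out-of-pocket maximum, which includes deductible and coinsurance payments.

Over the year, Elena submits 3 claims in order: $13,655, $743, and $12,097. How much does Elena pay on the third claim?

Claim 1 ($13,655): $2,030 finishes the deductible; $11,625 goes to coinsurance; 30% of $11,625 = $3,487.50. Cost to traveler: $5,517.50. OOP to date $5,517.50.
Claim 2 ($743): deductible met; 30% of $743 = $222.90. Traveler owes $222.90 (running OOP $5,740.40).
Claim 3 ($12,097): 30% coinsurance on $12,097 = $3,629.10. OOP would hit $9,369.50 > $8,625, so the cap limits the traveler to $8,625 − $5,740.40 = $2,884.60.

$2,884.60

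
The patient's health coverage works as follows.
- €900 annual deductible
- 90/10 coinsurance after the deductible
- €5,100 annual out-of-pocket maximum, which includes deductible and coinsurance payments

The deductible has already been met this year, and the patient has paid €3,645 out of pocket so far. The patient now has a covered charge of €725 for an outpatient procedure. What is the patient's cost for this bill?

With the deductible met, the entire €725 is subject to coinsurance.
10% of €725 = €72.50 falls to the patient.
Total out-of-pocket so far would be €3,645 + €72.50 = €3,717.50, below the €5,100 cap — no reduction.

€72.50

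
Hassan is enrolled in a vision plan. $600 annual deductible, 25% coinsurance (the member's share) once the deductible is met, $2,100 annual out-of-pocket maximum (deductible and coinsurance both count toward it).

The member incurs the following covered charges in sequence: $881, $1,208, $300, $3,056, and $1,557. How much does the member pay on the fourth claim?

$764

Bill 1, $881: $600 finishes the deductible; $281 goes to coinsurance; 25% of $281 = $70.25. Cost to member: $670.25. OOP to date $670.25.
Bill 2, $1,208: deductible met; 25% of $1,208 = $302. Member owes $302 (running OOP $972.25).
Bill 3, $300: deductible met; 25% of $300 = $75. Cost to member: $75. OOP to date $1,047.25.
Bill 4, $3,056: deductible already satisfied, so member's share is 25% × $3,056 = $764. Cost to member: $764. OOP to date $1,811.25.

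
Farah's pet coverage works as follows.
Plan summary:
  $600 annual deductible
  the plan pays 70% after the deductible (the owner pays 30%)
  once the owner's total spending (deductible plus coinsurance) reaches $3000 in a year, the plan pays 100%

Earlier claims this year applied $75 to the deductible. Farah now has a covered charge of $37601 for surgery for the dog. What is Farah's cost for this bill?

Deductible still to meet: $600 − $75 = $525.
The remaining $37076 (= $37601 − $525) moves to coinsurance.
30% of $37076 = $11122.80 falls to the owner.
So the owner owes $525 + $11122.80 = $11647.80 before any cap.
Adding $11647.80 to the $75 already spent would give $11722.80, which exceeds the $3000 cap; the owner pays just $3000 − $75 = $2925.

$2925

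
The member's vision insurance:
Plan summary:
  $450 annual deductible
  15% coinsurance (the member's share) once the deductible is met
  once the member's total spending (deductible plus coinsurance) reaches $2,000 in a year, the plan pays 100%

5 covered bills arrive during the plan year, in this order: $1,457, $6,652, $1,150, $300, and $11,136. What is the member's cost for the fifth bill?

$183.65

Claim 1 ($1,457): $450 finishes the deductible; $1,007 goes to coinsurance; member's 15% is $151.05. Member pays $601.05; OOP now $601.05.
Claim 2 ($6,652): 15% coinsurance on $6,652 = $997.80. Cost to member: $997.80. OOP to date $1,598.85.
Claim 3 ($1,150): deductible already satisfied, so member's share is 15% × $1,150 = $172.50. Member owes $172.50 (running OOP $1,771.35).
Claim 4 ($300): deductible met; 15% of $300 = $45. Cost to member: $45. OOP to date $1,816.35.
Claim 5 ($11,136): deductible met; 15% of $11,136 = $1,670.40. OOP would hit $3,486.75 > $2,000, so the cap limits the member to $2,000 − $1,816.35 = $183.65.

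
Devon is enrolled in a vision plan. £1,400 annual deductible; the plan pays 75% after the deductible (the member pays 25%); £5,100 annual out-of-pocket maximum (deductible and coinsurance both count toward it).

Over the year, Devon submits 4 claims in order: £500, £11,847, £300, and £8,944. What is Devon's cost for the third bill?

Claim 1 (£500): all of it applies to the deductible. Cost to member: £500. OOP to date £500.
Claim 2 (£11,847): £900 to deductible, leaving £10,947; coinsurance £10,947 × 25% = £2,736.75. Cost to member: £3,636.75. OOP to date £4,136.75.
Claim 3 (£300): 25% coinsurance on £300 = £75. Member owes £75 (running OOP £4,211.75).

£75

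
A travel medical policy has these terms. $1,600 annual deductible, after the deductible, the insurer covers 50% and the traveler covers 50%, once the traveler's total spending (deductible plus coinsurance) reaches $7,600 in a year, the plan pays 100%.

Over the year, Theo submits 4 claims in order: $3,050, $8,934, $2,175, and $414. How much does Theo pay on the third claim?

Claim 1 — $3,050: $1,600 finishes the deductible; $1,450 goes to coinsurance; coinsurance $1,450 × 50% = $725. Cost to traveler: $2,325. OOP to date $2,325.
Claim 2 — $8,934: deductible met; 50% of $8,934 = $4,467. Cost to traveler: $4,467. OOP to date $6,792.
Claim 3 — $2,175: 50% coinsurance on $2,175 = $1,087.50. OOP would hit $7,879.50 > $7,600, so the cap limits the traveler to $7,600 − $6,792 = $808.

$808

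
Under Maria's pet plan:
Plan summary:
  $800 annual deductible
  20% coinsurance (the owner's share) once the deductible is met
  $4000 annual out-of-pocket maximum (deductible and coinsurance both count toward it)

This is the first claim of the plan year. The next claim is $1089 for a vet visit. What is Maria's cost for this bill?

Nothing has been paid toward the $800 deductible, so the first $800 of this charge is applied there.
That leaves $1089 − $800 = $289 for coinsurance.
Coinsurance: $289 × 20% = $57.80.
Owner responsibility before any cap: $800 + $57.80 = $857.80.
Total out-of-pocket so far would be $0 + $857.80 = $857.80, below the $4000 cap — no reduction.

$857.80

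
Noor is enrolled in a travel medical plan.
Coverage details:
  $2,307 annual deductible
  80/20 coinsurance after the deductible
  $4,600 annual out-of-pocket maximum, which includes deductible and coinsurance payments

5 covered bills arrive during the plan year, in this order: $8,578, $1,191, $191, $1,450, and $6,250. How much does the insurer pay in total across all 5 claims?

$13,060

#1 ($8,578): $2,307 to deductible, leaving $6,271; 20% of $6,271 = $1,254.20. Traveler owes $3,561.20 (running OOP $3,561.20). Plan pays $8,578 − $3,561.20 = $5,016.80.
#2 ($1,191): 20% coinsurance on $1,191 = $238.20. Traveler pays $238.20; OOP now $3,799.40. Plan pays $1,191 − $238.20 = $952.80.
#3 ($191): deductible met; 20% of $191 = $38.20. Cost to traveler: $38.20. OOP to date $3,837.60. Insurer: $191 − $38.20 = $152.80.
#4 ($1,450): deductible met; 20% of $1,450 = $290. Traveler owes $290 (running OOP $4,127.60). Plan pays $1,450 − $290 = $1,160.
#5 ($6,250): deductible met; 20% of $6,250 = $1,250. OOP would hit $5,377.60 > $4,600, so the cap limits the traveler to $4,600 − $4,127.60 = $472.40. Insurer: $6,250 − $472.40 = $5,777.60.
Insurer total: $5,016.80 + $952.80 + $152.80 + $1,160 + $5,777.60 = $13,060.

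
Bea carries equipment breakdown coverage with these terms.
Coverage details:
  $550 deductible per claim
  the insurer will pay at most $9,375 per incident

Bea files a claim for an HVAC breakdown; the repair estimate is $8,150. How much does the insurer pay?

Less the $550 deductible: $8,150 − $550 = $7,600.
That's under the $9,375 cap, so the insurer reimburses the full $7,600.

$7,600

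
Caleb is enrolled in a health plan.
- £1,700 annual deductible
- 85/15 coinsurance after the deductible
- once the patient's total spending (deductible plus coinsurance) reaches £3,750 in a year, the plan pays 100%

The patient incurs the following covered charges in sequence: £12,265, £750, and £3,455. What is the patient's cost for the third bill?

Bill 1, £12,265: deductible takes £1,700, £10,565 remains; patient's 15% is £1,584.75. Cost to patient: £3,284.75. OOP to date £3,284.75.
Bill 2, £750: deductible met; 15% of £750 = £112.50. Patient pays £112.50; OOP now £3,397.25.
Bill 3, £3,455: deductible met; 15% of £3,455 = £518.25. OOP would hit £3,915.50 > £3,750, so the cap limits the patient to £3,750 − £3,397.25 = £352.75.

£352.75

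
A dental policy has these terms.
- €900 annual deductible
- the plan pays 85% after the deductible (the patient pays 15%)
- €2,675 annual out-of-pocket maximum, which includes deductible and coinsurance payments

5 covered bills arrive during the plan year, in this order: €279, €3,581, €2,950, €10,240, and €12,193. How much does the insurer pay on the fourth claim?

Claim 1 (€279): entire amount goes to the deductible. Cost to patient: €279. OOP to date €279. Plan pays €279 − €279 = €0.
Claim 2 (€3,581): €621 finishes the deductible; €2,960 goes to coinsurance; 15% of €2,960 = €444. Patient owes €1,065 (running OOP €1,344). Insurer: €3,581 − €1,065 = €2,516.
Claim 3 (€2,950): deductible already satisfied, so patient's share is 15% × €2,950 = €442.50. Patient pays €442.50; OOP now €1,786.50. Plan pays €2,950 − €442.50 = €2,507.50.
Claim 4 (€10,240): deductible met; 15% of €10,240 = €1,536. OOP would hit €3,322.50 > €2,675, so the cap limits the patient to €2,675 − €1,786.50 = €888.50. Insurer: €10,240 − €888.50 = €9,351.50.

€9,351.50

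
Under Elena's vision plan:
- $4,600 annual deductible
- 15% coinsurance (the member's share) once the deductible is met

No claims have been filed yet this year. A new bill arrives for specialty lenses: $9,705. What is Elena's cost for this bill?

Nothing has been paid toward the $4,600 deductible, so the first $4,600 of this charge is applied there.
That leaves $9,705 − $4,600 = $5,105 for coinsurance.
Coinsurance: $5,105 × 15% = $765.75.
Member responsibility: $4,600 + $765.75 = $5,365.75.

$5,365.75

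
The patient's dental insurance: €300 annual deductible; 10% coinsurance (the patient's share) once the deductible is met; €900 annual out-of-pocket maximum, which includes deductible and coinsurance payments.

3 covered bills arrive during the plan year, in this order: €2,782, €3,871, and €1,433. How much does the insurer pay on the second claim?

€3,519.20

Claim 1 — €2,782: €300 finishes the deductible; €2,482 goes to coinsurance; 10% of €2,482 = €248.20. Patient owes €548.20 (running OOP €548.20). Insurer: €2,782 − €548.20 = €2,233.80.
Claim 2 — €3,871: deductible met; 10% of €3,871 = €387.10. Adding that to €548.20 gives €935.30, past the €900 cap; patient pays only €900 − €548.20 = €351.80. Plan pays €3,871 − €351.80 = €3,519.20.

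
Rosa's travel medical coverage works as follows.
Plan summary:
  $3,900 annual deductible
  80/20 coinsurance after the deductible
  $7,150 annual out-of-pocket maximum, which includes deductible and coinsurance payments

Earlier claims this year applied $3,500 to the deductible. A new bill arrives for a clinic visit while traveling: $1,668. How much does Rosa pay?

Deductible still to meet: $3,900 − $3,500 = $400.
After the $400 deductible portion, $1,668 − $400 = $1,268 is subject to coinsurance.
Traveler's 20% share of $1,268 is $253.60.
So the traveler owes $400 + $253.60 = $653.60 before any cap.
Cumulative spending $3,500 + $653.60 = $4,153.60 stays under the $7,150 maximum.

$653.60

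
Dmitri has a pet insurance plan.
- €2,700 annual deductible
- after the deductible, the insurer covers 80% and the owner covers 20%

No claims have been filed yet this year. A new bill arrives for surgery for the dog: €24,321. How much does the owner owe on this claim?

€7,024.20

Deductible not yet touched, so the first €2,700 of the bill goes to the deductible.
That leaves €24,321 − €2,700 = €21,621 for coinsurance.
Coinsurance: €21,621 × 20% = €4,324.20.
Owner responsibility: €2,700 + €4,324.20 = €7,024.20.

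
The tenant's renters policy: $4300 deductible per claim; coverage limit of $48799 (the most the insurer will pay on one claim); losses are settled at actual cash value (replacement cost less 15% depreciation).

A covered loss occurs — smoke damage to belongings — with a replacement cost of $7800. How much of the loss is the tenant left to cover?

$5470

Depreciate 15%: the covered value is $7800 × 0.85 = $6630.
After the deductible, $6630 − $4300 = $2330 remains.
That's under the $48799 cap, so the insurer reimburses the full $2330.
Tenant's share is the uncovered remainder: $7800 − $2330 = $5470.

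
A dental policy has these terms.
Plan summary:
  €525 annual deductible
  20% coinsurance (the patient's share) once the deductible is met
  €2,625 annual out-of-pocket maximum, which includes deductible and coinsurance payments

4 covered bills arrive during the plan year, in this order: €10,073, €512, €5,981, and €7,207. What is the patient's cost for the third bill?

#1 (€10,073): deductible takes €525, €9,548 remains; 20% of €9,548 = €1,909.60. Patient pays €2,434.60; OOP now €2,434.60.
#2 (€512): deductible met; 20% of €512 = €102.40. Patient owes €102.40 (running OOP €2,537).
#3 (€5,981): 20% coinsurance on €5,981 = €1,196.20. That would push OOP to €3,733.20, over the €2,625 cap, so patient pays €2,625 − €2,537 = €88.

€88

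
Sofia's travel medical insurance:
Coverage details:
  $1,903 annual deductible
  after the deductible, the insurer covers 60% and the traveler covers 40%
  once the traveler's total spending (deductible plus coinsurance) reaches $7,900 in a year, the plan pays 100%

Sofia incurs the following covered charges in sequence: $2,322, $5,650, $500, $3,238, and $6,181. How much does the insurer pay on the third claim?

$300

#1 ($2,322): $1,903 to deductible, leaving $419; coinsurance $419 × 40% = $167.60. Traveler pays $2,070.60; OOP now $2,070.60. Insurer: $2,322 − $2,070.60 = $251.40.
#2 ($5,650): deductible met; 40% of $5,650 = $2,260. Traveler pays $2,260; OOP now $4,330.60. Insurer: $5,650 − $2,260 = $3,390.
#3 ($500): deductible met; 40% of $500 = $200. Traveler owes $200 (running OOP $4,530.60). Plan pays $500 − $200 = $300.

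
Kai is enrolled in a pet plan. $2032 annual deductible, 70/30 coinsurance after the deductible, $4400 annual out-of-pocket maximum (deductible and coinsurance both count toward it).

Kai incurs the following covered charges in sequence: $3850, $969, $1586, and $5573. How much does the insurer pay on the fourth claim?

$4516.90

Claim 1 — $3850: deductible takes $2032, $1818 remains; 30% of $1818 = $545.40. Owner owes $2577.40 (running OOP $2577.40). Plan pays $3850 − $2577.40 = $1272.60.
Claim 2 — $969: deductible already satisfied, so owner's share is 30% × $969 = $290.70. Cost to owner: $290.70. OOP to date $2868.10. Plan pays $969 − $290.70 = $678.30.
Claim 3 — $1586: deductible already satisfied, so owner's share is 30% × $1586 = $475.80. Owner owes $475.80 (running OOP $3343.90). Insurer: $1586 − $475.80 = $1110.20.
Claim 4 — $5573: deductible met; 30% of $5573 = $1671.90. Adding that to $3343.90 gives $5015.80, past the $4400 cap; owner pays only $4400 − $3343.90 = $1056.10. Insurer: $5573 − $1056.10 = $4516.90.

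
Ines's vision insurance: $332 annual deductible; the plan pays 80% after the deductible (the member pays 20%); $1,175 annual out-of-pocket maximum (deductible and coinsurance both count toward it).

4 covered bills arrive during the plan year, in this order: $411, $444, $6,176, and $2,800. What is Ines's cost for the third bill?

$738.40

#1 ($411): deductible takes $332, $79 remains; member's 20% is $15.80. Member pays $347.80; OOP now $347.80.
#2 ($444): deductible already satisfied, so member's share is 20% × $444 = $88.80. Cost to member: $88.80. OOP to date $436.60.
#3 ($6,176): deductible met; 20% of $6,176 = $1,235.20. OOP would hit $1,671.80 > $1,175, so the cap limits the member to $1,175 − $436.60 = $738.40.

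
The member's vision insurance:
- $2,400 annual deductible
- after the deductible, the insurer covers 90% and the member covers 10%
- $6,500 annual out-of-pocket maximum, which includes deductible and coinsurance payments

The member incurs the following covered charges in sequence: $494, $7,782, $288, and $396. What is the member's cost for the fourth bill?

$39.60

Claim 1 — $494: fully absorbed by the deductible. Member owes $494 (running OOP $494).
Claim 2 — $7,782: deductible takes $1,906, $5,876 remains; 10% of $5,876 = $587.60. Member owes $2,493.60 (running OOP $2,987.60).
Claim 3 — $288: deductible already satisfied, so member's share is 10% × $288 = $28.80. Member pays $28.80; OOP now $3,016.40.
Claim 4 — $396: deductible met; 10% of $396 = $39.60. Member pays $39.60; OOP now $3,056.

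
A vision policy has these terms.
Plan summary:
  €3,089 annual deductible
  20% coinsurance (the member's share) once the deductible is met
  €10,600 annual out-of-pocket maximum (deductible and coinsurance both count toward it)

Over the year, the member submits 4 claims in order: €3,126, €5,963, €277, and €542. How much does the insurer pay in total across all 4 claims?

#1 (€3,126): deductible takes €3,089, €37 remains; coinsurance €37 × 20% = €7.40. Member pays €3,096.40; OOP now €3,096.40. Plan pays €3,126 − €3,096.40 = €29.60.
#2 (€5,963): deductible already satisfied, so member's share is 20% × €5,963 = €1,192.60. Member pays €1,192.60; OOP now €4,289. Plan pays €5,963 − €1,192.60 = €4,770.40.
#3 (€277): deductible met; 20% of €277 = €55.40. Cost to member: €55.40. OOP to date €4,344.40. Insurer: €277 − €55.40 = €221.60.
#4 (€542): 20% coinsurance on €542 = €108.40. Member owes €108.40 (running OOP €4,452.80). Plan pays €542 − €108.40 = €433.60.
Insurer total = bills − member's total = €9,908 − €4,452.80 = €5,455.20.

€5,455.20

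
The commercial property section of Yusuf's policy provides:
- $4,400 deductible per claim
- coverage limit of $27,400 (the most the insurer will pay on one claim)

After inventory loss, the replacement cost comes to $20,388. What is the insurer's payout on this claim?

$15,988

Subtract the deductible: $20,388 − $4,400 = $15,988.
That's under the $27,400 cap, so the insurer reimburses the full $15,988.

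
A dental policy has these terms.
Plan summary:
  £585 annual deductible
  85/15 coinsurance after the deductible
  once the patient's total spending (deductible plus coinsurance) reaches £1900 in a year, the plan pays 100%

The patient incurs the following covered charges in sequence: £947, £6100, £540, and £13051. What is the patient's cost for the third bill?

Claim 1 — £947: deductible takes £585, £362 remains; 15% of £362 = £54.30. Cost to patient: £639.30. OOP to date £639.30.
Claim 2 — £6100: deductible met; 15% of £6100 = £915. Patient pays £915; OOP now £1554.30.
Claim 3 — £540: deductible met; 15% of £540 = £81. Cost to patient: £81. OOP to date £1635.30.

£81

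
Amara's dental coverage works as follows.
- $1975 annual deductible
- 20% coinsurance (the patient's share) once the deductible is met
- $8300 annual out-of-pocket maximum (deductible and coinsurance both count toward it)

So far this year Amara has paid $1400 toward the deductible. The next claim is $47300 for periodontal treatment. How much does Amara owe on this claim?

$1400 of the $1975 deductible is already met, leaving $575.
After the $575 deductible portion, $47300 − $575 = $46725 is subject to coinsurance.
20% of $46725 = $9345 falls to the patient.
That puts the patient's cost at $575 + $9345 = $9920 before any cap.
Adding $9920 to the $1400 already spent would give $11320, which exceeds the $8300 cap; the patient pays just $8300 − $1400 = $6900.

$6900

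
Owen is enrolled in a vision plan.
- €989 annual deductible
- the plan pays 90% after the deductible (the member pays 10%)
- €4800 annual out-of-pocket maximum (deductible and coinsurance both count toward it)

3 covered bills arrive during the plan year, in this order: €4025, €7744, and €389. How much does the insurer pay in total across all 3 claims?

€10052.10

#1 (€4025): €989 finishes the deductible; €3036 goes to coinsurance; member's 10% is €303.60. Member owes €1292.60 (running OOP €1292.60). Plan pays €4025 − €1292.60 = €2732.40.
#2 (€7744): 10% coinsurance on €7744 = €774.40. Member pays €774.40; OOP now €2067. Plan pays €7744 − €774.40 = €6969.60.
#3 (€389): deductible already satisfied, so member's share is 10% × €389 = €38.90. Member pays €38.90; OOP now €2105.90. Insurer: €389 − €38.90 = €350.10.
Insurer total = bills − member's total = €12158 − €2105.90 = €10052.10.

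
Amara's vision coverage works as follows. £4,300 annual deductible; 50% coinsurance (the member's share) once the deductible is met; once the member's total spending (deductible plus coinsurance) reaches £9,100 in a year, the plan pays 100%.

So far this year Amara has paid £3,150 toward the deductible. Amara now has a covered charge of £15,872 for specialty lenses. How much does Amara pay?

£5,950

Deductible still to meet: £4,300 − £3,150 = £1,150.
That leaves £15,872 − £1,150 = £14,722 for coinsurance.
Coinsurance: £14,722 × 50% = £7,361.
Member responsibility before any cap: £1,150 + £7,361 = £8,511.
Year-to-date out-of-pocket would reach £3,150 + £8,511 = £11,661, above the £9,100 maximum, so the member pays only £9,100 − £3,150 = £5,950.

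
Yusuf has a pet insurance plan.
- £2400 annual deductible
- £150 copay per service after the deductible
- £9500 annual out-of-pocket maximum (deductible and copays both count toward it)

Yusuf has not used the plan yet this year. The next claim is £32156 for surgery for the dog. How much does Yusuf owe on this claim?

Nothing has been paid toward the £2400 deductible, so the first £2400 of this charge is applied there.
That leaves £32156 − £2400 = £29756 for the copay.
Copay on this service: £150.
That puts the owner's cost at £2400 + £150 = £2550 before any cap.
Year-to-date out-of-pocket becomes £0 + £2550 = £2550, still under the £9500 maximum, so no cap applies.

£2550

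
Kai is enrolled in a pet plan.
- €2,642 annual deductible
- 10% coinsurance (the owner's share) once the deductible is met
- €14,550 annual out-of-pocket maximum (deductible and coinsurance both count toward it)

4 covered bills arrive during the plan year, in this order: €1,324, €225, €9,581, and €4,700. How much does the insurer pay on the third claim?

€7,639.20

Bill 1, €1,324: entire amount goes to the deductible. Owner pays €1,324; OOP now €1,324. Plan pays €1,324 − €1,324 = €0.
Bill 2, €225: all of it applies to the deductible. Owner owes €225 (running OOP €1,549). Insurer: €225 − €225 = €0.
Bill 3, €9,581: €1,093 finishes the deductible; €8,488 goes to coinsurance; owner's 10% is €848.80. Owner owes €1,941.80 (running OOP €3,490.80). Plan pays €9,581 − €1,941.80 = €7,639.20.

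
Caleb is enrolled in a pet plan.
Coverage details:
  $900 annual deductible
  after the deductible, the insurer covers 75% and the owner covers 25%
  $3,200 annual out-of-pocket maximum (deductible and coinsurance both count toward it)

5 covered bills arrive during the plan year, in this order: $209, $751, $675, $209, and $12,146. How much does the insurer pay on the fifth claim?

$10,082

#1 ($209): fully absorbed by the deductible. Owner owes $209 (running OOP $209). Plan pays $209 − $209 = $0.
#2 ($751): $691 to deductible, leaving $60; coinsurance $60 × 25% = $15. Owner pays $706; OOP now $915. Plan pays $751 − $706 = $45.
#3 ($675): 25% coinsurance on $675 = $168.75. Owner owes $168.75 (running OOP $1,083.75). Insurer: $675 − $168.75 = $506.25.
#4 ($209): deductible already satisfied, so owner's share is 25% × $209 = $52.25. Owner owes $52.25 (running OOP $1,136). Plan pays $209 − $52.25 = $156.75.
#5 ($12,146): deductible already satisfied, so owner's share is 25% × $12,146 = $3,036.50. Adding that to $1,136 gives $4,172.50, past the $3,200 cap; owner pays only $3,200 − $1,136 = $2,064. Insurer: $12,146 − $2,064 = $10,082.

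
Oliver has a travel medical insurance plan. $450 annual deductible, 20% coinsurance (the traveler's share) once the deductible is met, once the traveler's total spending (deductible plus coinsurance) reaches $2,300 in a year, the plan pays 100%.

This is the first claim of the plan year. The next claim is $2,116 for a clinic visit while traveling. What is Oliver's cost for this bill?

$783.20

Deductible not yet touched, so the first $450 of the bill goes to the deductible.
That leaves $2,116 − $450 = $1,666 for coinsurance.
Traveler's 20% share of $1,666 is $333.20.
That puts the traveler's cost at $450 + $333.20 = $783.20 before any cap.
Total out-of-pocket so far would be $0 + $783.20 = $783.20, below the $2,300 cap — no reduction.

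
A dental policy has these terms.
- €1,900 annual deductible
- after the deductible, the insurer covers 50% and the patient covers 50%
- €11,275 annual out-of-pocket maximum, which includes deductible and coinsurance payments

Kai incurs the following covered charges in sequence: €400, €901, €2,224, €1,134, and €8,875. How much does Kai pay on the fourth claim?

#1 (€400): fully absorbed by the deductible. Cost to patient: €400. OOP to date €400.
#2 (€901): all of it applies to the deductible. Patient owes €901 (running OOP €1,301).
#3 (€2,224): deductible takes €599, €1,625 remains; coinsurance €1,625 × 50% = €812.50. Patient pays €1,411.50; OOP now €2,712.50.
#4 (€1,134): deductible already satisfied, so patient's share is 50% × €1,134 = €567. Patient pays €567; OOP now €3,279.50.

€567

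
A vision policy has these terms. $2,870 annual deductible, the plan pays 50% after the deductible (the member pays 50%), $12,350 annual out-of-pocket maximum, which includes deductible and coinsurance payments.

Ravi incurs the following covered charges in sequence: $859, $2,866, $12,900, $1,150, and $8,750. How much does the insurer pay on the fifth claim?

$6,722.50

Claim 1 — $859: fully absorbed by the deductible. Member pays $859; OOP now $859. Insurer: $859 − $859 = $0.
Claim 2 — $2,866: $2,011 finishes the deductible; $855 goes to coinsurance; member's 50% is $427.50. Cost to member: $2,438.50. OOP to date $3,297.50. Insurer: $2,866 − $2,438.50 = $427.50.
Claim 3 — $12,900: deductible already satisfied, so member's share is 50% × $12,900 = $6,450. Member owes $6,450 (running OOP $9,747.50). Insurer: $12,900 − $6,450 = $6,450.
Claim 4 — $1,150: deductible met; 50% of $1,150 = $575. Member pays $575; OOP now $10,322.50. Insurer: $1,150 − $575 = $575.
Claim 5 — $8,750: deductible already satisfied, so member's share is 50% × $8,750 = $4,375. That would push OOP to $14,697.50, over the $12,350 cap, so member pays $12,350 − $10,322.50 = $2,027.50. Plan pays $8,750 − $2,027.50 = $6,722.50.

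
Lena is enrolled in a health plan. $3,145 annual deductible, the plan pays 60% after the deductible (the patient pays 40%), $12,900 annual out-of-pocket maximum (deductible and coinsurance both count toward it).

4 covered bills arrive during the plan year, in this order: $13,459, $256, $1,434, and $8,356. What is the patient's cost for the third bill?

$573.60

#1 ($13,459): $3,145 to deductible, leaving $10,314; coinsurance $10,314 × 40% = $4,125.60. Cost to patient: $7,270.60. OOP to date $7,270.60.
#2 ($256): deductible already satisfied, so patient's share is 40% × $256 = $102.40. Cost to patient: $102.40. OOP to date $7,373.
#3 ($1,434): deductible met; 40% of $1,434 = $573.60. Patient pays $573.60; OOP now $7,946.60.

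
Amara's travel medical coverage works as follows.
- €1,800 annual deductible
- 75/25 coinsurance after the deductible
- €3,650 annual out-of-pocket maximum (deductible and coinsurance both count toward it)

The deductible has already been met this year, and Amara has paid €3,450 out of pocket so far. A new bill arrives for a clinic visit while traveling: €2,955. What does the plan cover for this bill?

€2,755

With the deductible met, the entire €2,955 is subject to coinsurance.
Coinsurance: €2,955 × 25% = €738.75.
Year-to-date out-of-pocket would reach €3,450 + €738.75 = €4,188.75, above the €3,650 maximum, so the traveler pays only €3,650 − €3,450 = €200.
The plan picks up €2,955 − €200 = €2,755.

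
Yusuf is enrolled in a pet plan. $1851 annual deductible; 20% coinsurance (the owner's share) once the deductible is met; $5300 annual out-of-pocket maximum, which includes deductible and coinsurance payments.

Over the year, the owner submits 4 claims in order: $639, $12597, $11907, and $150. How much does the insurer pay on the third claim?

Claim 1 ($639): fully absorbed by the deductible. Owner owes $639 (running OOP $639). Plan pays $639 − $639 = $0.
Claim 2 ($12597): $1212 to deductible, leaving $11385; 20% of $11385 = $2277. Cost to owner: $3489. OOP to date $4128. Plan pays $12597 − $3489 = $9108.
Claim 3 ($11907): 20% coinsurance on $11907 = $2381.40. OOP would hit $6509.40 > $5300, so the cap limits the owner to $5300 − $4128 = $1172. Insurer: $11907 − $1172 = $10735.

$10735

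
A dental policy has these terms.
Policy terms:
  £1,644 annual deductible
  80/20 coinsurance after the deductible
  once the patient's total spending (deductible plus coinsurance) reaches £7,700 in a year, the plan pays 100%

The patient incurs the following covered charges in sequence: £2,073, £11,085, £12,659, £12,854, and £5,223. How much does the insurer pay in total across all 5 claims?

#1 (£2,073): £1,644 finishes the deductible; £429 goes to coinsurance; 20% of £429 = £85.80. Cost to patient: £1,729.80. OOP to date £1,729.80. Plan pays £2,073 − £1,729.80 = £343.20.
#2 (£11,085): 20% coinsurance on £11,085 = £2,217. Patient owes £2,217 (running OOP £3,946.80). Insurer: £11,085 − £2,217 = £8,868.
#3 (£12,659): deductible already satisfied, so patient's share is 20% × £12,659 = £2,531.80. Patient owes £2,531.80 (running OOP £6,478.60). Plan pays £12,659 − £2,531.80 = £10,127.20.
#4 (£12,854): deductible met; 20% of £12,854 = £2,570.80. That would push OOP to £9,049.40, over the £7,700 cap, so patient pays £7,700 − £6,478.60 = £1,221.40. Insurer: £12,854 − £1,221.40 = £11,632.60.
#5 (£5,223): deductible already satisfied, so patient's share is 20% × £5,223 = £1,044.60. OOP would hit £8,744.60 > £7,700, so the cap limits the patient to £7,700 − £7,700 = £0. Plan pays £5,223 − £0 = £5,223.
Insurer total: £343.20 + £8,868 + £10,127.20 + £11,632.60 + £5,223 = £36,194.

£36,194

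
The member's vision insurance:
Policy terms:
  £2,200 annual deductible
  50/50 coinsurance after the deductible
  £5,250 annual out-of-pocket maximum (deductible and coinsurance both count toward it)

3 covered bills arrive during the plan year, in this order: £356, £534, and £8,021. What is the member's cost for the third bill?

#1 (£356): fully absorbed by the deductible. Member owes £356 (running OOP £356).
#2 (£534): all of it applies to the deductible. Member pays £534; OOP now £890.
#3 (£8,021): £1,310 finishes the deductible; £6,711 goes to coinsurance; coinsurance £6,711 × 50% = £3,355.50. Claim cost before the cap: £1,310 + £3,355.50 = £4,665.50. Adding that to £890 gives £5,555.50, past the £5,250 cap; member pays only £5,250 − £890 = £4,360.

£4,360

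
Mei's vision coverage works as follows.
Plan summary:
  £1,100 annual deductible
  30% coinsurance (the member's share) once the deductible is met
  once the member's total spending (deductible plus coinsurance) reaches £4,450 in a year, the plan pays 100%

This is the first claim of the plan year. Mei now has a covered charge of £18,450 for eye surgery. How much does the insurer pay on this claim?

£14,000

The full £1,100 deductible is still open; £1,100 of this bill applies to it.
That leaves £18,450 − £1,100 = £17,350 for coinsurance.
Coinsurance: £17,350 × 30% = £5,205.
So the member owes £1,100 + £5,205 = £6,305 before any cap.
Adding £6,305 to the £0 already spent would give £6,305, which exceeds the £4,450 cap; the member pays just £4,450 − £0 = £4,450.
The insurer covers the remainder: £18,450 − £4,450 = £14,000.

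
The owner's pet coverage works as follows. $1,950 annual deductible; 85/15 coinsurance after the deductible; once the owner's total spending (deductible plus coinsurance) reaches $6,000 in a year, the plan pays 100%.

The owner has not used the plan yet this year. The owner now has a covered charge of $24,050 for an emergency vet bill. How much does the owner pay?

$5,265

Nothing has been paid toward the $1,950 deductible, so the first $1,950 of this charge is applied there.
The remaining $22,100 (= $24,050 − $1,950) moves to coinsurance.
15% of $22,100 = $3,315 falls to the owner.
That puts the owner's cost at $1,950 + $3,315 = $5,265 before any cap.
Cumulative spending $0 + $5,265 = $5,265 stays under the $6,000 maximum.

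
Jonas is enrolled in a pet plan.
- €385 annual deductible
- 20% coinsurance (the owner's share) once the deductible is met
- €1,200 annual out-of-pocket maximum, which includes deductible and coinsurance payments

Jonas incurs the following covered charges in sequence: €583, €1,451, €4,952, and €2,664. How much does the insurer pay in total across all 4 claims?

Bill 1, €583: €385 finishes the deductible; €198 goes to coinsurance; owner's 20% is €39.60. Cost to owner: €424.60. OOP to date €424.60. Plan pays €583 − €424.60 = €158.40.
Bill 2, €1,451: 20% coinsurance on €1,451 = €290.20. Cost to owner: €290.20. OOP to date €714.80. Insurer: €1,451 − €290.20 = €1,160.80.
Bill 3, €4,952: deductible met; 20% of €4,952 = €990.40. Adding that to €714.80 gives €1,705.20, past the €1,200 cap; owner pays only €1,200 − €714.80 = €485.20. Insurer: €4,952 − €485.20 = €4,466.80.
Bill 4, €2,664: 20% coinsurance on €2,664 = €532.80. That would push OOP to €1,732.80, over the €1,200 cap, so owner pays €1,200 − €1,200 = €0. Plan pays €2,664 − €0 = €2,664.
Insurer total: €158.40 + €1,160.80 + €4,466.80 + €2,664 = €8,450.

€8,450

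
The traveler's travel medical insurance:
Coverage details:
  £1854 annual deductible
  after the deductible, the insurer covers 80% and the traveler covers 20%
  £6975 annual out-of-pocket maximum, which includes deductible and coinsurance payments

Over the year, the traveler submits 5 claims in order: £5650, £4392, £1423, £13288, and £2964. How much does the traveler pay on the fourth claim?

Claim 1 (£5650): deductible takes £1854, £3796 remains; 20% of £3796 = £759.20. Traveler pays £2613.20; OOP now £2613.20.
Claim 2 (£4392): deductible already satisfied, so traveler's share is 20% × £4392 = £878.40. Cost to traveler: £878.40. OOP to date £3491.60.
Claim 3 (£1423): 20% coinsurance on £1423 = £284.60. Traveler pays £284.60; OOP now £3776.20.
Claim 4 (£13288): deductible met; 20% of £13288 = £2657.60. Traveler pays £2657.60; OOP now £6433.80.

£2657.60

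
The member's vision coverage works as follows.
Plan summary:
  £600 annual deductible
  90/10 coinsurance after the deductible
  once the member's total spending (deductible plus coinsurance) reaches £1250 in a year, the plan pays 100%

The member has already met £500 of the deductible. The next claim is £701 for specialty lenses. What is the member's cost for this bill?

£500 of the £600 deductible is already met, leaving £100.
After the £100 deductible portion, £701 − £100 = £601 is subject to coinsurance.
Member's 10% share of £601 is £60.10.
So the member owes £100 + £60.10 = £160.10 before any cap.
Total out-of-pocket so far would be £500 + £160.10 = £660.10, below the £1250 cap — no reduction.

£160.10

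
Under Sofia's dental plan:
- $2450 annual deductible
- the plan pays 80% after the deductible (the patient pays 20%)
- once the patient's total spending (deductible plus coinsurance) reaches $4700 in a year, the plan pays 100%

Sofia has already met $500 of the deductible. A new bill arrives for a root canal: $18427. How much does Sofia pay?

$4200

Deductible still to meet: $2450 − $500 = $1950.
That leaves $18427 − $1950 = $16477 for coinsurance.
20% of $16477 = $3295.40 falls to the patient.
Patient responsibility before any cap: $1950 + $3295.40 = $5245.40.
Year-to-date out-of-pocket would reach $500 + $5245.40 = $5745.40, above the $4700 maximum, so the patient pays only $4700 − $500 = $4200.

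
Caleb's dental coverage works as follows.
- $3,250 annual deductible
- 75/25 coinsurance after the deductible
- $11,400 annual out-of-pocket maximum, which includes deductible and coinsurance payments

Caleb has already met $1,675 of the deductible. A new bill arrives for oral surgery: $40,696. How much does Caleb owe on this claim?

$9,725

Deductible still to meet: $3,250 − $1,675 = $1,575.
The remaining $39,121 (= $40,696 − $1,575) moves to coinsurance.
25% of $39,121 = $9,780.25 falls to the patient.
So the patient owes $1,575 + $9,780.25 = $11,355.25 before any cap.
That would bring total out-of-pocket to $13,030.25, past the $11,400 cap. The patient is capped at $11,400 − $1,675 = $9,725 on this claim.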